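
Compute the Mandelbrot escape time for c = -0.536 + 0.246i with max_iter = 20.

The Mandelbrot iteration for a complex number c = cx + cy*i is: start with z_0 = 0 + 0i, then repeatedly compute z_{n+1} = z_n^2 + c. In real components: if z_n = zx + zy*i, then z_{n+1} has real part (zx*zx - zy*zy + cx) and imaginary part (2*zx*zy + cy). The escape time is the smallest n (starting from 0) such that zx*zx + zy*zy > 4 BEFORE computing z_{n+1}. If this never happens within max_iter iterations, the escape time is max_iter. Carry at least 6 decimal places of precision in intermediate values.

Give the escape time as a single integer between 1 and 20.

Answer: 20

Derivation:
z_0 = 0 + 0i, c = -0.5360 + 0.2460i
Iter 1: z = -0.5360 + 0.2460i, |z|^2 = 0.3478
Iter 2: z = -0.3092 + -0.0177i, |z|^2 = 0.0959
Iter 3: z = -0.4407 + 0.2570i, |z|^2 = 0.2602
Iter 4: z = -0.4078 + 0.0195i, |z|^2 = 0.1667
Iter 5: z = -0.3701 + 0.2301i, |z|^2 = 0.1899
Iter 6: z = -0.4520 + 0.0757i, |z|^2 = 0.2100
Iter 7: z = -0.3374 + 0.1776i, |z|^2 = 0.1454
Iter 8: z = -0.4537 + 0.1262i, |z|^2 = 0.2217
Iter 9: z = -0.3461 + 0.1315i, |z|^2 = 0.1371
Iter 10: z = -0.4335 + 0.1550i, |z|^2 = 0.2119
Iter 11: z = -0.3721 + 0.1117i, |z|^2 = 0.1509
Iter 12: z = -0.4100 + 0.1629i, |z|^2 = 0.1947
Iter 13: z = -0.3944 + 0.1124i, |z|^2 = 0.1682
Iter 14: z = -0.3931 + 0.1573i, |z|^2 = 0.1793
Iter 15: z = -0.4063 + 0.1223i, |z|^2 = 0.1800
Iter 16: z = -0.3859 + 0.1466i, |z|^2 = 0.1704
Iter 17: z = -0.4086 + 0.1328i, |z|^2 = 0.1846
Iter 18: z = -0.3867 + 0.1375i, |z|^2 = 0.1684
Iter 19: z = -0.4053 + 0.1397i, |z|^2 = 0.1838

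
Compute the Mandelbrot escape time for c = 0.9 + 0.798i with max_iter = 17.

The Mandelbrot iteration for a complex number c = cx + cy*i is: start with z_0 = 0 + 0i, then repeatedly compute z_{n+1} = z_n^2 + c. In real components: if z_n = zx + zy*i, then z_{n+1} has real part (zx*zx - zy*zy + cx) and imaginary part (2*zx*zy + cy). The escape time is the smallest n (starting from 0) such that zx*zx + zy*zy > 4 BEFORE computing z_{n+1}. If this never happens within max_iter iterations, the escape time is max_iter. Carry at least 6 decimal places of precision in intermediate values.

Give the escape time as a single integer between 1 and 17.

Answer: 2

Derivation:
z_0 = 0 + 0i, c = 0.9000 + 0.7980i
Iter 1: z = 0.9000 + 0.7980i, |z|^2 = 1.4468
Iter 2: z = 1.0732 + 2.2344i, |z|^2 = 6.1443
Escaped at iteration 2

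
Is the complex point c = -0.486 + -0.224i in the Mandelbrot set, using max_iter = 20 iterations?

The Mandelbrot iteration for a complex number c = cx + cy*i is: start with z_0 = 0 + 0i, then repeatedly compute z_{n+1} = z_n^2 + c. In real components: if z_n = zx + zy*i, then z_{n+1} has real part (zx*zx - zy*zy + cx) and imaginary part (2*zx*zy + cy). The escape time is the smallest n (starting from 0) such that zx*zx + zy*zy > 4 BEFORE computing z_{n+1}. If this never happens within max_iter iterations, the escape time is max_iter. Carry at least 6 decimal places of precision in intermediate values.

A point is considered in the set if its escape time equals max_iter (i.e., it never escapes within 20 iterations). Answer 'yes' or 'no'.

Answer: yes

Derivation:
z_0 = 0 + 0i, c = -0.4860 + -0.2240i
Iter 1: z = -0.4860 + -0.2240i, |z|^2 = 0.2864
Iter 2: z = -0.3000 + -0.0063i, |z|^2 = 0.0900
Iter 3: z = -0.3961 + -0.2202i, |z|^2 = 0.2054
Iter 4: z = -0.3776 + -0.0495i, |z|^2 = 0.1451
Iter 5: z = -0.3458 + -0.1866i, |z|^2 = 0.1544
Iter 6: z = -0.4012 + -0.0950i, |z|^2 = 0.1700
Iter 7: z = -0.3340 + -0.1478i, |z|^2 = 0.1334
Iter 8: z = -0.3963 + -0.1252i, |z|^2 = 0.1727
Iter 9: z = -0.3447 + -0.1247i, |z|^2 = 0.1344
Iter 10: z = -0.3828 + -0.1380i, |z|^2 = 0.1656
Iter 11: z = -0.3585 + -0.1183i, |z|^2 = 0.1426
Iter 12: z = -0.3715 + -0.1391i, |z|^2 = 0.1573
Iter 13: z = -0.3674 + -0.1206i, |z|^2 = 0.1495
Iter 14: z = -0.3656 + -0.1354i, |z|^2 = 0.1520
Iter 15: z = -0.3707 + -0.1250i, |z|^2 = 0.1530
Iter 16: z = -0.3642 + -0.1313i, |z|^2 = 0.1499
Iter 17: z = -0.3706 + -0.1283i, |z|^2 = 0.1538
Iter 18: z = -0.3651 + -0.1289i, |z|^2 = 0.1499
Iter 19: z = -0.3693 + -0.1299i, |z|^2 = 0.1532
Did not escape in 20 iterations → in set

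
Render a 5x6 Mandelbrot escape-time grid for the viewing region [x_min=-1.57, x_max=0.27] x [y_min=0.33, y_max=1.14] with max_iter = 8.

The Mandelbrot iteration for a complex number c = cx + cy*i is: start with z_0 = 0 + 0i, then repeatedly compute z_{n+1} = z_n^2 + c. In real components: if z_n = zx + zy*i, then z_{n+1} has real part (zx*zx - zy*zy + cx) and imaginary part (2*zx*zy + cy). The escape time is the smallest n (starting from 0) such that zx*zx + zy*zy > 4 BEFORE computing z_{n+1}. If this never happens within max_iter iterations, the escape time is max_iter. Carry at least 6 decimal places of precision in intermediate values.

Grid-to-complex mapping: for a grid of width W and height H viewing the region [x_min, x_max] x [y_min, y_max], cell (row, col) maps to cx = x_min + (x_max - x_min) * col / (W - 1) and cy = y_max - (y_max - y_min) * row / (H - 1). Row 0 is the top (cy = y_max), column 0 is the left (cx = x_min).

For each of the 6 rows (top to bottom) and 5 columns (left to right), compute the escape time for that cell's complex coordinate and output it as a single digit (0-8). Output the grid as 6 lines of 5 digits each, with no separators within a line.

Answer: 23353
23484
33485
33787
35888
48888

Derivation:
(row=0, col=0): c = -1.5700 + 1.1400i → escape time 2
(row=0, col=1): c = -1.1100 + 1.1400i → escape time 3
(row=0, col=2): c = -0.6500 + 1.1400i → escape time 3
(row=0, col=3): c = -0.1900 + 1.1400i → escape time 5
(row=0, col=4): c = 0.2700 + 1.1400i → escape time 3
(row=1, col=0): c = -1.5700 + 0.9780i → escape time 2
(row=1, col=1): c = -1.1100 + 0.9780i → escape time 3
(row=1, col=2): c = -0.6500 + 0.9780i → escape time 4
(row=1, col=3): c = -0.1900 + 0.9780i → escape time 8
(row=1, col=4): c = 0.2700 + 0.9780i → escape time 4
(row=2, col=0): c = -1.5700 + 0.8160i → escape time 3
(row=2, col=1): c = -1.1100 + 0.8160i → escape time 3
(row=2, col=2): c = -0.6500 + 0.8160i → escape time 4
(row=2, col=3): c = -0.1900 + 0.8160i → escape time 8
(row=2, col=4): c = 0.2700 + 0.8160i → escape time 5
(row=3, col=0): c = -1.5700 + 0.6540i → escape time 3
(row=3, col=1): c = -1.1100 + 0.6540i → escape time 3
(row=3, col=2): c = -0.6500 + 0.6540i → escape time 7
(row=3, col=3): c = -0.1900 + 0.6540i → escape time 8
(row=3, col=4): c = 0.2700 + 0.6540i → escape time 7
(row=4, col=0): c = -1.5700 + 0.4920i → escape time 3
(row=4, col=1): c = -1.1100 + 0.4920i → escape time 5
(row=4, col=2): c = -0.6500 + 0.4920i → escape time 8
(row=4, col=3): c = -0.1900 + 0.4920i → escape time 8
(row=4, col=4): c = 0.2700 + 0.4920i → escape time 8
(row=5, col=0): c = -1.5700 + 0.3300i → escape time 4
(row=5, col=1): c = -1.1100 + 0.3300i → escape time 8
(row=5, col=2): c = -0.6500 + 0.3300i → escape time 8
(row=5, col=3): c = -0.1900 + 0.3300i → escape time 8
(row=5, col=4): c = 0.2700 + 0.3300i → escape time 8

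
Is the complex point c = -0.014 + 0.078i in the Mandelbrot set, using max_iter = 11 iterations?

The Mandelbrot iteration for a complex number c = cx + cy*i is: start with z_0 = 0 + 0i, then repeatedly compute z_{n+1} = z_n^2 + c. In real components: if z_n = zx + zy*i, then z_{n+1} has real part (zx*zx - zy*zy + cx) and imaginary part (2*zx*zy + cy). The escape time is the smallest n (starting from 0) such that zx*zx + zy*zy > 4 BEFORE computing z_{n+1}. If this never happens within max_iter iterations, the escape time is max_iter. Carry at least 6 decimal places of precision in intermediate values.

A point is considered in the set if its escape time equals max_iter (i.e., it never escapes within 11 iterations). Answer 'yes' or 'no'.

Answer: yes

Derivation:
z_0 = 0 + 0i, c = -0.0140 + 0.0780i
Iter 1: z = -0.0140 + 0.0780i, |z|^2 = 0.0063
Iter 2: z = -0.0199 + 0.0758i, |z|^2 = 0.0061
Iter 3: z = -0.0194 + 0.0750i, |z|^2 = 0.0060
Iter 4: z = -0.0192 + 0.0751i, |z|^2 = 0.0060
Iter 5: z = -0.0193 + 0.0751i, |z|^2 = 0.0060
Iter 6: z = -0.0193 + 0.0751i, |z|^2 = 0.0060
Iter 7: z = -0.0193 + 0.0751i, |z|^2 = 0.0060
Iter 8: z = -0.0193 + 0.0751i, |z|^2 = 0.0060
Iter 9: z = -0.0193 + 0.0751i, |z|^2 = 0.0060
Iter 10: z = -0.0193 + 0.0751i, |z|^2 = 0.0060
Did not escape in 11 iterations → in set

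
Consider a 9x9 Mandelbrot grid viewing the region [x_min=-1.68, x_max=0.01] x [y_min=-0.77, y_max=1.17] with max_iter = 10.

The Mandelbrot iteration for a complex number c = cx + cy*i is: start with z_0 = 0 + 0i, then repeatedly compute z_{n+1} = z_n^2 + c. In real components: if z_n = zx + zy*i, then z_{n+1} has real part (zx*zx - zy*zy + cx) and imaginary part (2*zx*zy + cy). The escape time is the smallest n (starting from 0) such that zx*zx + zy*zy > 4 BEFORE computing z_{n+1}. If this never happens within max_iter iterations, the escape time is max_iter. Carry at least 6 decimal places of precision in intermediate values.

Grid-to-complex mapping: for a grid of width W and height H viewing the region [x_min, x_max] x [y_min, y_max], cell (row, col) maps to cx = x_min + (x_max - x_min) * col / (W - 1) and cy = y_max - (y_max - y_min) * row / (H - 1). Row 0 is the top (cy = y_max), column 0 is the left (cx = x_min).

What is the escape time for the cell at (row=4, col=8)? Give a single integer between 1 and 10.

z_0 = 0 + 0i, c = 0.0100 + 0.2000i
Iter 1: z = 0.0100 + 0.2000i, |z|^2 = 0.0401
Iter 2: z = -0.0299 + 0.2040i, |z|^2 = 0.0425
Iter 3: z = -0.0307 + 0.1878i, |z|^2 = 0.0362
Iter 4: z = -0.0243 + 0.1885i, |z|^2 = 0.0361
Iter 5: z = -0.0249 + 0.1908i, |z|^2 = 0.0370
Iter 6: z = -0.0258 + 0.1905i, |z|^2 = 0.0370
Iter 7: z = -0.0256 + 0.1902i, |z|^2 = 0.0368
Iter 8: z = -0.0255 + 0.1903i, |z|^2 = 0.0368
Iter 9: z = -0.0255 + 0.1903i, |z|^2 = 0.0369

Answer: 10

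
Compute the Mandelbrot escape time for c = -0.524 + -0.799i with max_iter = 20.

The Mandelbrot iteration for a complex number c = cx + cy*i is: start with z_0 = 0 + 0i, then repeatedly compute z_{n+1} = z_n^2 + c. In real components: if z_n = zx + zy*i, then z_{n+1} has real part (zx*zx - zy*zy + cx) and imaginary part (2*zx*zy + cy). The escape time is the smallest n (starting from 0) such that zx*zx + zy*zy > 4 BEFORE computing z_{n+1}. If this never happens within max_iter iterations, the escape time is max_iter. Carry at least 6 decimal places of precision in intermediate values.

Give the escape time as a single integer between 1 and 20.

Answer: 5

Derivation:
z_0 = 0 + 0i, c = -0.5240 + -0.7990i
Iter 1: z = -0.5240 + -0.7990i, |z|^2 = 0.9130
Iter 2: z = -0.8878 + 0.0384i, |z|^2 = 0.7897
Iter 3: z = 0.2628 + -0.8671i, |z|^2 = 0.8209
Iter 4: z = -1.2068 + -1.2547i, |z|^2 = 3.0306
Iter 5: z = -0.6418 + 2.2293i, |z|^2 = 5.3819
Escaped at iteration 5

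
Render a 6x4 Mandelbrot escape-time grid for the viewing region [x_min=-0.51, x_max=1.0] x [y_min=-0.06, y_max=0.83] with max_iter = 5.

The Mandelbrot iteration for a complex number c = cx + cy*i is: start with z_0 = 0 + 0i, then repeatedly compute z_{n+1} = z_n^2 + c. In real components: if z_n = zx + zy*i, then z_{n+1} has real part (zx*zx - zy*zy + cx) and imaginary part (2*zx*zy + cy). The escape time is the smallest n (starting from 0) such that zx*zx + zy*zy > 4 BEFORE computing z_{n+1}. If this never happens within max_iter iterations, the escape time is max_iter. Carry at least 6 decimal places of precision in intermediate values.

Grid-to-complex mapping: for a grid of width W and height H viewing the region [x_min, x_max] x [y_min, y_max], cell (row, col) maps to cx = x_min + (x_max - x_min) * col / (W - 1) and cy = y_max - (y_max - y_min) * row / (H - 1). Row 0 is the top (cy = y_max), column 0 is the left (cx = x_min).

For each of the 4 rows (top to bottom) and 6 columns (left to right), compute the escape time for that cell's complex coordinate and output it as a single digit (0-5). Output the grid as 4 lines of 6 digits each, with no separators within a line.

(row=0, col=0): c = -0.5100 + 0.8300i → escape time 5
(row=0, col=1): c = -0.2080 + 0.8300i → escape time 5
(row=0, col=2): c = 0.0940 + 0.8300i → escape time 5
(row=0, col=3): c = 0.3960 + 0.8300i → escape time 4
(row=0, col=4): c = 0.6980 + 0.8300i → escape time 2
(row=0, col=5): c = 1.0000 + 0.8300i → escape time 2
(row=1, col=0): c = -0.5100 + 0.5333i → escape time 5
(row=1, col=1): c = -0.2080 + 0.5333i → escape time 5
(row=1, col=2): c = 0.0940 + 0.5333i → escape time 5
(row=1, col=3): c = 0.3960 + 0.5333i → escape time 5
(row=1, col=4): c = 0.6980 + 0.5333i → escape time 3
(row=1, col=5): c = 1.0000 + 0.5333i → escape time 2
(row=2, col=0): c = -0.5100 + 0.2367i → escape time 5
(row=2, col=1): c = -0.2080 + 0.2367i → escape time 5
(row=2, col=2): c = 0.0940 + 0.2367i → escape time 5
(row=2, col=3): c = 0.3960 + 0.2367i → escape time 5
(row=2, col=4): c = 0.6980 + 0.2367i → escape time 3
(row=2, col=5): c = 1.0000 + 0.2367i → escape time 2
(row=3, col=0): c = -0.5100 + -0.0600i → escape time 5
(row=3, col=1): c = -0.2080 + -0.0600i → escape time 5
(row=3, col=2): c = 0.0940 + -0.0600i → escape time 5
(row=3, col=3): c = 0.3960 + -0.0600i → escape time 5
(row=3, col=4): c = 0.6980 + -0.0600i → escape time 3
(row=3, col=5): c = 1.0000 + -0.0600i → escape time 2

Answer: 555422
555532
555532
555532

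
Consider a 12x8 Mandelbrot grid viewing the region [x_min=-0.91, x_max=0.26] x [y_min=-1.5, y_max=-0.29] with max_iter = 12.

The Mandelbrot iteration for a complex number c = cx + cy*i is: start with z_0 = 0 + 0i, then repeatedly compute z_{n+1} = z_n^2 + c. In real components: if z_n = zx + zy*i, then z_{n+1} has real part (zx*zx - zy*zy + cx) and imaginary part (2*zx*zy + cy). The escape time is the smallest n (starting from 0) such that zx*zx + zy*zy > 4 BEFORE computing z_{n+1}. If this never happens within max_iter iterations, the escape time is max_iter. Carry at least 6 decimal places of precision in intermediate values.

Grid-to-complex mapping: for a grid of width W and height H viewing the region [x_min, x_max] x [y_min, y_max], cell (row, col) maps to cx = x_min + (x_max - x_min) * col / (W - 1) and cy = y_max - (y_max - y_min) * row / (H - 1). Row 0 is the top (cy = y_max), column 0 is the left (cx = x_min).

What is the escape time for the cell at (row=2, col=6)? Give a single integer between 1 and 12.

z_0 = 0 + 0i, c = -0.2718 + -0.6357i
Iter 1: z = -0.2718 + -0.6357i, |z|^2 = 0.4780
Iter 2: z = -0.6021 + -0.2901i, |z|^2 = 0.4467
Iter 3: z = 0.0065 + -0.2864i, |z|^2 = 0.0821
Iter 4: z = -0.3538 + -0.6394i, |z|^2 = 0.5340
Iter 5: z = -0.5555 + -0.1833i, |z|^2 = 0.3422
Iter 6: z = 0.0032 + -0.4321i, |z|^2 = 0.1867
Iter 7: z = -0.4585 + -0.6385i, |z|^2 = 0.6179
Iter 8: z = -0.4693 + -0.0502i, |z|^2 = 0.2227
Iter 9: z = -0.0541 + -0.5886i, |z|^2 = 0.3494
Iter 10: z = -0.6153 + -0.5720i, |z|^2 = 0.7058
Iter 11: z = -0.2203 + 0.0682i, |z|^2 = 0.0532

Answer: 12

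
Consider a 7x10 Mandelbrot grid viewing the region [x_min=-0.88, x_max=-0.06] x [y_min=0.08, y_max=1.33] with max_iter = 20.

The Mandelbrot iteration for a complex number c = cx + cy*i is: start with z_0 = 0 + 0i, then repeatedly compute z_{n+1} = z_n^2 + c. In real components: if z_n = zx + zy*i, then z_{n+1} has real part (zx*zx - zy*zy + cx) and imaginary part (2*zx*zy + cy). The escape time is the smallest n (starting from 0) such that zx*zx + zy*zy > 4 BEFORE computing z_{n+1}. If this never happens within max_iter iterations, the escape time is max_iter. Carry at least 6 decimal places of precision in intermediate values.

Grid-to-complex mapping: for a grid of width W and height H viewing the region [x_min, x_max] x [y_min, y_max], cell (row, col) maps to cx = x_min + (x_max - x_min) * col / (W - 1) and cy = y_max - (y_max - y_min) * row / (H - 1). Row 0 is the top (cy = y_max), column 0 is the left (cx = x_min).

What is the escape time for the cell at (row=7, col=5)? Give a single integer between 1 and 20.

Answer: 20

Derivation:
z_0 = 0 + 0i, c = -0.1967 + 0.3578i
Iter 1: z = -0.1967 + 0.3578i, |z|^2 = 0.1667
Iter 2: z = -0.2860 + 0.2171i, |z|^2 = 0.1289
Iter 3: z = -0.1620 + 0.2336i, |z|^2 = 0.0808
Iter 4: z = -0.2250 + 0.2821i, |z|^2 = 0.1302
Iter 5: z = -0.2256 + 0.2308i, |z|^2 = 0.1042
Iter 6: z = -0.1990 + 0.2536i, |z|^2 = 0.1039
Iter 7: z = -0.2214 + 0.2568i, |z|^2 = 0.1150
Iter 8: z = -0.2136 + 0.2441i, |z|^2 = 0.1052
Iter 9: z = -0.2106 + 0.2535i, |z|^2 = 0.1086
Iter 10: z = -0.2166 + 0.2510i, |z|^2 = 0.1099
Iter 11: z = -0.2128 + 0.2491i, |z|^2 = 0.1073
Iter 12: z = -0.2134 + 0.2518i, |z|^2 = 0.1090
Iter 13: z = -0.2145 + 0.2503i, |z|^2 = 0.1087
Iter 14: z = -0.2133 + 0.2504i, |z|^2 = 0.1082
Iter 15: z = -0.2139 + 0.2510i, |z|^2 = 0.1087
Iter 16: z = -0.2139 + 0.2504i, |z|^2 = 0.1085
Iter 17: z = -0.2136 + 0.2506i, |z|^2 = 0.1085
Iter 18: z = -0.2138 + 0.2507i, |z|^2 = 0.1086
Iter 19: z = -0.2138 + 0.2506i, |z|^2 = 0.1085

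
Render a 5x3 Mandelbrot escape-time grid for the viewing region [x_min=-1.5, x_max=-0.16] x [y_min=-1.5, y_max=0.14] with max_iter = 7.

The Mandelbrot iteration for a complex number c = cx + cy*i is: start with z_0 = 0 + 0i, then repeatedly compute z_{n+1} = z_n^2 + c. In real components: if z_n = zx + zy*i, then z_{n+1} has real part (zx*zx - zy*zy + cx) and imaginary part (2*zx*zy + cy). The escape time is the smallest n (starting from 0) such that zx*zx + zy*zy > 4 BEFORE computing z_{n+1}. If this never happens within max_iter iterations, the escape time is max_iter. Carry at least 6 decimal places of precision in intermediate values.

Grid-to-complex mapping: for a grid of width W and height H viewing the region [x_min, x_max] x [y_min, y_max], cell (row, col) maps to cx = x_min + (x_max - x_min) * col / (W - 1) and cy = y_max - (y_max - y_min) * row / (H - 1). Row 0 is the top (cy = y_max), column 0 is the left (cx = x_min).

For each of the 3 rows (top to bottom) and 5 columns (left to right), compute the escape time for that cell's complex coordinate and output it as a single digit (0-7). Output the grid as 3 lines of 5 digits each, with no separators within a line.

(row=0, col=0): c = -1.5000 + 0.1400i → escape time 6
(row=0, col=1): c = -1.1650 + 0.1400i → escape time 7
(row=0, col=2): c = -0.8300 + 0.1400i → escape time 7
(row=0, col=3): c = -0.4950 + 0.1400i → escape time 7
(row=0, col=4): c = -0.1600 + 0.1400i → escape time 7
(row=1, col=0): c = -1.5000 + -0.6800i → escape time 3
(row=1, col=1): c = -1.1650 + -0.6800i → escape time 3
(row=1, col=2): c = -0.8300 + -0.6800i → escape time 4
(row=1, col=3): c = -0.4950 + -0.6800i → escape time 7
(row=1, col=4): c = -0.1600 + -0.6800i → escape time 7
(row=2, col=0): c = -1.5000 + -1.5000i → escape time 1
(row=2, col=1): c = -1.1650 + -1.5000i → escape time 2
(row=2, col=2): c = -0.8300 + -1.5000i → escape time 2
(row=2, col=3): c = -0.4950 + -1.5000i → escape time 2
(row=2, col=4): c = -0.1600 + -1.5000i → escape time 2

Answer: 67777
33477
12222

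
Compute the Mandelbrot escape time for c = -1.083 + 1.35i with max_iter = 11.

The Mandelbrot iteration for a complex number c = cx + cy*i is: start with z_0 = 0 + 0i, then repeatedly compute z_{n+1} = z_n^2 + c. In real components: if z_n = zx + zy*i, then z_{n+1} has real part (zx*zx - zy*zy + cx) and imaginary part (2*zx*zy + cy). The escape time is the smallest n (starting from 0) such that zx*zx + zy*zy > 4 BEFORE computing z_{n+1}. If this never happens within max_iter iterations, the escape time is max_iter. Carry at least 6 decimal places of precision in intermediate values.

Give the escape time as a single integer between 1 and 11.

z_0 = 0 + 0i, c = -1.0830 + 1.3500i
Iter 1: z = -1.0830 + 1.3500i, |z|^2 = 2.9954
Iter 2: z = -1.7326 + -1.5741i, |z|^2 = 5.4797
Escaped at iteration 2

Answer: 2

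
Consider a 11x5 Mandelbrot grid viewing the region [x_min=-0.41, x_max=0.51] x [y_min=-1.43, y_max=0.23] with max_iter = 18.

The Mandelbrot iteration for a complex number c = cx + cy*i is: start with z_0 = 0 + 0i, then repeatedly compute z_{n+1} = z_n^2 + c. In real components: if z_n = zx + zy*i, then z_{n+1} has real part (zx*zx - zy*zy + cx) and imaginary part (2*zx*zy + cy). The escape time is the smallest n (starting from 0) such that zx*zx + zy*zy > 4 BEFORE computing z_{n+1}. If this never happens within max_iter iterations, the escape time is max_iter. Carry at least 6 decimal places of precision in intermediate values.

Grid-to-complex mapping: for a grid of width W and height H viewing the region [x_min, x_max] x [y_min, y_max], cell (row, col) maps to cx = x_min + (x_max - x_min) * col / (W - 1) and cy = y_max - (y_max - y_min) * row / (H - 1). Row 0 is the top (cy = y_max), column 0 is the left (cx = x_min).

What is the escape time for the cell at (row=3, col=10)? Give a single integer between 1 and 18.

Answer: 2

Derivation:
z_0 = 0 + 0i, c = 0.5100 + -1.0150i
Iter 1: z = 0.5100 + -1.0150i, |z|^2 = 1.2903
Iter 2: z = -0.2601 + -2.0503i, |z|^2 = 4.2714
Escaped at iteration 2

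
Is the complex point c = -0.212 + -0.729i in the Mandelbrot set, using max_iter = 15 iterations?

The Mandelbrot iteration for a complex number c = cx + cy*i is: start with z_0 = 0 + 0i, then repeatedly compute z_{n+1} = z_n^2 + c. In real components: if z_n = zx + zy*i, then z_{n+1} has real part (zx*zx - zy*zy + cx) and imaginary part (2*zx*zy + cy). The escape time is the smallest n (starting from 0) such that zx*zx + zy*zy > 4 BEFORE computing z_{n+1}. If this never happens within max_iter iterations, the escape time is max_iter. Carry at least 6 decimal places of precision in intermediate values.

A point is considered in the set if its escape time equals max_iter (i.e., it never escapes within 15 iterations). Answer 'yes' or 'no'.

Answer: yes

Derivation:
z_0 = 0 + 0i, c = -0.2120 + -0.7290i
Iter 1: z = -0.2120 + -0.7290i, |z|^2 = 0.5764
Iter 2: z = -0.6985 + -0.4199i, |z|^2 = 0.6642
Iter 3: z = 0.0996 + -0.1424i, |z|^2 = 0.0302
Iter 4: z = -0.2224 + -0.7574i, |z|^2 = 0.6230
Iter 5: z = -0.7361 + -0.3922i, |z|^2 = 0.6957
Iter 6: z = 0.1761 + -0.1516i, |z|^2 = 0.0540
Iter 7: z = -0.2040 + -0.7824i, |z|^2 = 0.6537
Iter 8: z = -0.7825 + -0.4098i, |z|^2 = 0.7803
Iter 9: z = 0.2324 + -0.0876i, |z|^2 = 0.0617
Iter 10: z = -0.1657 + -0.7697i, |z|^2 = 0.6199
Iter 11: z = -0.7770 + -0.4740i, |z|^2 = 0.8284
Iter 12: z = 0.1671 + 0.0076i, |z|^2 = 0.0280
Iter 13: z = -0.1841 + -0.7265i, |z|^2 = 0.5617
Iter 14: z = -0.7059 + -0.4614i, |z|^2 = 0.7112
Did not escape in 15 iterations → in set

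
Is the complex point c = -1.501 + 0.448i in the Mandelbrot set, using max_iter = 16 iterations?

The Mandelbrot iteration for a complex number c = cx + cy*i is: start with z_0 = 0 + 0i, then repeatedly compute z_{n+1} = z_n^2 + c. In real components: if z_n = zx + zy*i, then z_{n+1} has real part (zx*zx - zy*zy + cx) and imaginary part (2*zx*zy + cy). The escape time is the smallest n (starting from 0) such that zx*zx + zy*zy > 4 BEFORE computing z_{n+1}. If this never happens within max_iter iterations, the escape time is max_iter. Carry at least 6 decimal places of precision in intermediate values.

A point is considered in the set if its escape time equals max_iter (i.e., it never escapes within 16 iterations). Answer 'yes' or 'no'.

z_0 = 0 + 0i, c = -1.5010 + 0.4480i
Iter 1: z = -1.5010 + 0.4480i, |z|^2 = 2.4537
Iter 2: z = 0.5513 + -0.8969i, |z|^2 = 1.1084
Iter 3: z = -2.0015 + -0.5409i, |z|^2 = 4.2986
Escaped at iteration 3

Answer: no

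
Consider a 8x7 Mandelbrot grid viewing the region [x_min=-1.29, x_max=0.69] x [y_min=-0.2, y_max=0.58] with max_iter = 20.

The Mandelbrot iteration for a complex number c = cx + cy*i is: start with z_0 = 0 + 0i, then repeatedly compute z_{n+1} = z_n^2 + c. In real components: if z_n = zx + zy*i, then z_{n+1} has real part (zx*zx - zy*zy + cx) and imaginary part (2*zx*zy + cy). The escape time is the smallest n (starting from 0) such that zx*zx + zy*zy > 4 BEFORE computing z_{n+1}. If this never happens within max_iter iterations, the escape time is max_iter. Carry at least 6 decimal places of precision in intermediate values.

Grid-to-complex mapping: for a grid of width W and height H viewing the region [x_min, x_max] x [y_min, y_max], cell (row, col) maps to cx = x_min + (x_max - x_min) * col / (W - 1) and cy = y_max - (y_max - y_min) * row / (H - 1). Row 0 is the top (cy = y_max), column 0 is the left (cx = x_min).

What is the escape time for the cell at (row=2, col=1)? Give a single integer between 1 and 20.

Answer: 20

Derivation:
z_0 = 0 + 0i, c = -1.0071 + 0.3200i
Iter 1: z = -1.0071 + 0.3200i, |z|^2 = 1.1167
Iter 2: z = -0.0952 + -0.3246i, |z|^2 = 0.1144
Iter 3: z = -1.1034 + 0.3818i, |z|^2 = 1.3633
Iter 4: z = 0.0646 + -0.5226i, |z|^2 = 0.2773
Iter 5: z = -1.2761 + 0.2524i, |z|^2 = 1.6921
Iter 6: z = 0.5574 + -0.3243i, |z|^2 = 0.4159
Iter 7: z = -0.8016 + -0.0415i, |z|^2 = 0.6442
Iter 8: z = -0.3664 + 0.3866i, |z|^2 = 0.2837
Iter 9: z = -1.0224 + 0.0367i, |z|^2 = 1.0466
Iter 10: z = 0.0367 + 0.2449i, |z|^2 = 0.0613
Iter 11: z = -1.0658 + 0.3380i, |z|^2 = 1.2501
Iter 12: z = 0.0145 + -0.4004i, |z|^2 = 0.1606
Iter 13: z = -1.1673 + 0.3084i, |z|^2 = 1.4577
Iter 14: z = 0.2603 + -0.4000i, |z|^2 = 0.2277
Iter 15: z = -1.0994 + 0.1118i, |z|^2 = 1.2211
Iter 16: z = 0.1889 + 0.0743i, |z|^2 = 0.0412
Iter 17: z = -0.9770 + 0.3481i, |z|^2 = 1.0756
Iter 18: z = -0.1738 + -0.3601i, |z|^2 = 0.1599
Iter 19: z = -1.1066 + 0.4452i, |z|^2 = 1.4227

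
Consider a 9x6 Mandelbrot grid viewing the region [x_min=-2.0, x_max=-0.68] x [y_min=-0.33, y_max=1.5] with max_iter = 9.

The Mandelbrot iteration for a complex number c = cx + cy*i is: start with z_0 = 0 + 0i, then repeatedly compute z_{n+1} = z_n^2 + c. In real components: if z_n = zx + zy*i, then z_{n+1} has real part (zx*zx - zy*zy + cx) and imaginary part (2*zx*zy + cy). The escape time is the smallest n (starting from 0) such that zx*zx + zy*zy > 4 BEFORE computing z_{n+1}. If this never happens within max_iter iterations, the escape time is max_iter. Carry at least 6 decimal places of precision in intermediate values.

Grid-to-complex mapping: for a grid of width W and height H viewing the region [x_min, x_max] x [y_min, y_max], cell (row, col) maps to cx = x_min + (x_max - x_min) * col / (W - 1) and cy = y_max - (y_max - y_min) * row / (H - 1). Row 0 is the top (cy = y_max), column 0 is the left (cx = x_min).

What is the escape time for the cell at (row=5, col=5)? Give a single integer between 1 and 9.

Answer: 9

Derivation:
z_0 = 0 + 0i, c = -1.1750 + -0.3300i
Iter 1: z = -1.1750 + -0.3300i, |z|^2 = 1.4895
Iter 2: z = 0.0967 + 0.4455i, |z|^2 = 0.2078
Iter 3: z = -1.3641 + -0.2438i, |z|^2 = 1.9203
Iter 4: z = 0.6264 + 0.3352i, |z|^2 = 0.5047
Iter 5: z = -0.8950 + 0.0899i, |z|^2 = 0.8092
Iter 6: z = -0.3820 + -0.4909i, |z|^2 = 0.3869
Iter 7: z = -1.2701 + 0.0451i, |z|^2 = 1.6151
Iter 8: z = 0.4361 + -0.4445i, |z|^2 = 0.3877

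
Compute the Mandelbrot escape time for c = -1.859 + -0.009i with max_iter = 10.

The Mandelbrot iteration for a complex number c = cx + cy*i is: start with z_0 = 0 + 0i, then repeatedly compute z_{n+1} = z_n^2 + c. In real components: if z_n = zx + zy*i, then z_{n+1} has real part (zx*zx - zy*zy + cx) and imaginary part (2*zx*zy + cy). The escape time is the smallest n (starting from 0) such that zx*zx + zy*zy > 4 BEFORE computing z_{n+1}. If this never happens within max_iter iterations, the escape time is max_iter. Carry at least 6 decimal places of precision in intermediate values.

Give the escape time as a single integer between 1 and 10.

Answer: 10

Derivation:
z_0 = 0 + 0i, c = -1.8590 + -0.0090i
Iter 1: z = -1.8590 + -0.0090i, |z|^2 = 3.4560
Iter 2: z = 1.5968 + 0.0245i, |z|^2 = 2.5504
Iter 3: z = 0.6902 + 0.0691i, |z|^2 = 0.4811
Iter 4: z = -1.3874 + 0.0864i, |z|^2 = 1.9325
Iter 5: z = 0.0585 + -0.2488i, |z|^2 = 0.0653
Iter 6: z = -1.9175 + -0.0381i, |z|^2 = 3.6781
Iter 7: z = 1.8162 + 0.1372i, |z|^2 = 3.3175
Iter 8: z = 1.4209 + 0.4893i, |z|^2 = 2.2583
Iter 9: z = -0.0796 + 1.3815i, |z|^2 = 1.9150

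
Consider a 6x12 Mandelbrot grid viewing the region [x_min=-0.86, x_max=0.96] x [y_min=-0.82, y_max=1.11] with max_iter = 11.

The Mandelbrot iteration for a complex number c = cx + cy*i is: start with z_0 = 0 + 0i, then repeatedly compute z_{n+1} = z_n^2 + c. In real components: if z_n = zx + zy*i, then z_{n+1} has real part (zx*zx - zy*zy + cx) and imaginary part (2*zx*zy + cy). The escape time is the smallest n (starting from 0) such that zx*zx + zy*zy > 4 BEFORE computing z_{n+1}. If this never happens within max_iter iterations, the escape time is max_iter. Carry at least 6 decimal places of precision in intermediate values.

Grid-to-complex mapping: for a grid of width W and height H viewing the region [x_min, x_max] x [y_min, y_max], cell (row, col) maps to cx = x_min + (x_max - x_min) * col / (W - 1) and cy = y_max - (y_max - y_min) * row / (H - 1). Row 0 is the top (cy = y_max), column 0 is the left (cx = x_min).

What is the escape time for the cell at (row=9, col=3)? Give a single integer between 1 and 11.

Answer: 11

Derivation:
z_0 = 0 + 0i, c = 0.2320 + -0.4691i
Iter 1: z = 0.2320 + -0.4691i, |z|^2 = 0.2739
Iter 2: z = 0.0658 + -0.6867i, |z|^2 = 0.4760
Iter 3: z = -0.2353 + -0.5594i, |z|^2 = 0.3683
Iter 4: z = -0.0256 + -0.2058i, |z|^2 = 0.0430
Iter 5: z = 0.1903 + -0.4586i, |z|^2 = 0.2465
Iter 6: z = 0.0579 + -0.6436i, |z|^2 = 0.4176
Iter 7: z = -0.1789 + -0.5437i, |z|^2 = 0.3276
Iter 8: z = -0.0316 + -0.2746i, |z|^2 = 0.0764
Iter 9: z = 0.1576 + -0.4517i, |z|^2 = 0.2289
Iter 10: z = 0.0528 + -0.6115i, |z|^2 = 0.3767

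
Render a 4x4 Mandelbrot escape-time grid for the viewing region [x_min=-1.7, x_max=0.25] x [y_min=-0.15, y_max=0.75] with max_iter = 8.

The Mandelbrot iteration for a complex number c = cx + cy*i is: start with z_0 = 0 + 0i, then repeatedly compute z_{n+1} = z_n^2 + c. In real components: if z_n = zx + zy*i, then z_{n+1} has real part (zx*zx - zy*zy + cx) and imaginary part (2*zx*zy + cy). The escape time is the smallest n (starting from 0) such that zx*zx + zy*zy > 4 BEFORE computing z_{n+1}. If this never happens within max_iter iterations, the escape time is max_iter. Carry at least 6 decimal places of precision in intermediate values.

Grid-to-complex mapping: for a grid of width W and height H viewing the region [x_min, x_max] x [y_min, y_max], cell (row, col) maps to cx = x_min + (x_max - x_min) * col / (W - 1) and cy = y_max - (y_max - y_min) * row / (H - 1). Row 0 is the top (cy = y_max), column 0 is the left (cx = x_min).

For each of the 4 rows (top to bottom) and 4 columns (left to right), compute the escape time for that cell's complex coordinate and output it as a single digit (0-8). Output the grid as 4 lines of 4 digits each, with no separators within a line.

(row=0, col=0): c = -1.7000 + 0.7500i → escape time 3
(row=0, col=1): c = -1.0500 + 0.7500i → escape time 3
(row=0, col=2): c = -0.4000 + 0.7500i → escape time 7
(row=0, col=3): c = 0.2500 + 0.7500i → escape time 5
(row=1, col=0): c = -1.7000 + 0.4500i → escape time 3
(row=1, col=1): c = -1.0500 + 0.4500i → escape time 5
(row=1, col=2): c = -0.4000 + 0.4500i → escape time 8
(row=1, col=3): c = 0.2500 + 0.4500i → escape time 8
(row=2, col=0): c = -1.7000 + 0.1500i → escape time 4
(row=2, col=1): c = -1.0500 + 0.1500i → escape time 8
(row=2, col=2): c = -0.4000 + 0.1500i → escape time 8
(row=2, col=3): c = 0.2500 + 0.1500i → escape time 8
(row=3, col=0): c = -1.7000 + -0.1500i → escape time 4
(row=3, col=1): c = -1.0500 + -0.1500i → escape time 8
(row=3, col=2): c = -0.4000 + -0.1500i → escape time 8
(row=3, col=3): c = 0.2500 + -0.1500i → escape time 8

Answer: 3375
3588
4888
4888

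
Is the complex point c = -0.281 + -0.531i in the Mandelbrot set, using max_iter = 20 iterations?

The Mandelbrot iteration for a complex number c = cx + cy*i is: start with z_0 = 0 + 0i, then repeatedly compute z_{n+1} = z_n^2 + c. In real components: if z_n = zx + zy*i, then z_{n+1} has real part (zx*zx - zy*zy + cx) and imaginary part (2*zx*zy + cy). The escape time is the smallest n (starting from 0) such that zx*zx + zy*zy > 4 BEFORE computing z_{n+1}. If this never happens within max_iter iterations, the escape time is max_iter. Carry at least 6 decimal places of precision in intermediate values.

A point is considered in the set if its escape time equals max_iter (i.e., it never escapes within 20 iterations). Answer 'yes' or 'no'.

z_0 = 0 + 0i, c = -0.2810 + -0.5310i
Iter 1: z = -0.2810 + -0.5310i, |z|^2 = 0.3609
Iter 2: z = -0.4840 + -0.2326i, |z|^2 = 0.2883
Iter 3: z = -0.1008 + -0.3059i, |z|^2 = 0.1037
Iter 4: z = -0.3644 + -0.4693i, |z|^2 = 0.3530
Iter 5: z = -0.3685 + -0.1890i, |z|^2 = 0.1715
Iter 6: z = -0.1809 + -0.3917i, |z|^2 = 0.1862
Iter 7: z = -0.4017 + -0.3892i, |z|^2 = 0.3129
Iter 8: z = -0.2711 + -0.2183i, |z|^2 = 0.1212
Iter 9: z = -0.2551 + -0.4126i, |z|^2 = 0.2354
Iter 10: z = -0.3862 + -0.3204i, |z|^2 = 0.2518
Iter 11: z = -0.2346 + -0.2835i, |z|^2 = 0.1354
Iter 12: z = -0.3064 + -0.3980i, |z|^2 = 0.2523
Iter 13: z = -0.3456 + -0.2871i, |z|^2 = 0.2019
Iter 14: z = -0.2440 + -0.3326i, |z|^2 = 0.1701
Iter 15: z = -0.3320 + -0.3687i, |z|^2 = 0.2462
Iter 16: z = -0.3067 + -0.2862i, |z|^2 = 0.1759
Iter 17: z = -0.2688 + -0.3555i, |z|^2 = 0.1986
Iter 18: z = -0.3351 + -0.3399i, |z|^2 = 0.2278
Iter 19: z = -0.2842 + -0.3032i, |z|^2 = 0.1727
Did not escape in 20 iterations → in set

Answer: yes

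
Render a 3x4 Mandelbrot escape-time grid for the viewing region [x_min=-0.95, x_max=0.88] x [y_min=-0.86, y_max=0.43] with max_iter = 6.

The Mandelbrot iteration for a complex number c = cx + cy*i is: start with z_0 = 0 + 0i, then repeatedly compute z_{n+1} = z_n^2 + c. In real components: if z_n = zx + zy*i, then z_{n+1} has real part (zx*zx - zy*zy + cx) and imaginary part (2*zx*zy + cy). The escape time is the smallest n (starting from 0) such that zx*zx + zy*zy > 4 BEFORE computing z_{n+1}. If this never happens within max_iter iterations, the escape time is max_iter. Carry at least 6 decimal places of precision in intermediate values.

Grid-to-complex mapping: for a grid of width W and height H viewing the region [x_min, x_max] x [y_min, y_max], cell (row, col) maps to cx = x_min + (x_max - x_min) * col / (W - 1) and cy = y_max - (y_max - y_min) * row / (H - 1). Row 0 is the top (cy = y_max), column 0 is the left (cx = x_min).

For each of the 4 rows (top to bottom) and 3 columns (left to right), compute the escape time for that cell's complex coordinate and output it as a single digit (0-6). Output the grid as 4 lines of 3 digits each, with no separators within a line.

Answer: 663
663
663
362

Derivation:
(row=0, col=0): c = -0.9500 + 0.4300i → escape time 6
(row=0, col=1): c = -0.0350 + 0.4300i → escape time 6
(row=0, col=2): c = 0.8800 + 0.4300i → escape time 3
(row=1, col=0): c = -0.9500 + 0.0000i → escape time 6
(row=1, col=1): c = -0.0350 + 0.0000i → escape time 6
(row=1, col=2): c = 0.8800 + 0.0000i → escape time 3
(row=2, col=0): c = -0.9500 + -0.4300i → escape time 6
(row=2, col=1): c = -0.0350 + -0.4300i → escape time 6
(row=2, col=2): c = 0.8800 + -0.4300i → escape time 3
(row=3, col=0): c = -0.9500 + -0.8600i → escape time 3
(row=3, col=1): c = -0.0350 + -0.8600i → escape time 6
(row=3, col=2): c = 0.8800 + -0.8600i → escape time 2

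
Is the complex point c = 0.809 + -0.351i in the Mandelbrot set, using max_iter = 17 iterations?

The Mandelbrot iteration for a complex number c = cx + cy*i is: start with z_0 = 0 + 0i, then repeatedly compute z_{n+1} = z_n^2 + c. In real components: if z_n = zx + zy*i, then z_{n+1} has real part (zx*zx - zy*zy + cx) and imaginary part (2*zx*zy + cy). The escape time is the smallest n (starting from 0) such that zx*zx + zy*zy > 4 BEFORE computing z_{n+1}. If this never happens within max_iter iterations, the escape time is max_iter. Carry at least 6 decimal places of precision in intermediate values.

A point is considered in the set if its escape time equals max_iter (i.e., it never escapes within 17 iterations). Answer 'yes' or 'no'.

Answer: no

Derivation:
z_0 = 0 + 0i, c = 0.8090 + -0.3510i
Iter 1: z = 0.8090 + -0.3510i, |z|^2 = 0.7777
Iter 2: z = 1.3403 + -0.9189i, |z|^2 = 2.6408
Iter 3: z = 1.7609 + -2.8142i, |z|^2 = 11.0207
Escaped at iteration 3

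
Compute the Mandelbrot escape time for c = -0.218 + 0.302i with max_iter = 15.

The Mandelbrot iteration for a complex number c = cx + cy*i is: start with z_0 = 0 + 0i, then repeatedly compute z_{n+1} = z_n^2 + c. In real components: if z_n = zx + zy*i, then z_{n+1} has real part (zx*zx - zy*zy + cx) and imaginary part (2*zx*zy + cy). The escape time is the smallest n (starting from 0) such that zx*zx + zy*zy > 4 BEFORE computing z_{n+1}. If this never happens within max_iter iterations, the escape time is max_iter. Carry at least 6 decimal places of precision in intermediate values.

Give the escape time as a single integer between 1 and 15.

Answer: 15

Derivation:
z_0 = 0 + 0i, c = -0.2180 + 0.3020i
Iter 1: z = -0.2180 + 0.3020i, |z|^2 = 0.1387
Iter 2: z = -0.2617 + 0.1703i, |z|^2 = 0.0975
Iter 3: z = -0.1785 + 0.2129i, |z|^2 = 0.0772
Iter 4: z = -0.2314 + 0.2260i, |z|^2 = 0.1046
Iter 5: z = -0.2155 + 0.1974i, |z|^2 = 0.0854
Iter 6: z = -0.2105 + 0.2169i, |z|^2 = 0.0914
Iter 7: z = -0.2207 + 0.2107i, |z|^2 = 0.0931
Iter 8: z = -0.2137 + 0.2090i, |z|^2 = 0.0893
Iter 9: z = -0.2160 + 0.2127i, |z|^2 = 0.0919
Iter 10: z = -0.2166 + 0.2101i, |z|^2 = 0.0910
Iter 11: z = -0.2152 + 0.2110i, |z|^2 = 0.0908
Iter 12: z = -0.2162 + 0.2112i, |z|^2 = 0.0913
Iter 13: z = -0.2159 + 0.2107i, |z|^2 = 0.0910
Iter 14: z = -0.2158 + 0.2110i, |z|^2 = 0.0911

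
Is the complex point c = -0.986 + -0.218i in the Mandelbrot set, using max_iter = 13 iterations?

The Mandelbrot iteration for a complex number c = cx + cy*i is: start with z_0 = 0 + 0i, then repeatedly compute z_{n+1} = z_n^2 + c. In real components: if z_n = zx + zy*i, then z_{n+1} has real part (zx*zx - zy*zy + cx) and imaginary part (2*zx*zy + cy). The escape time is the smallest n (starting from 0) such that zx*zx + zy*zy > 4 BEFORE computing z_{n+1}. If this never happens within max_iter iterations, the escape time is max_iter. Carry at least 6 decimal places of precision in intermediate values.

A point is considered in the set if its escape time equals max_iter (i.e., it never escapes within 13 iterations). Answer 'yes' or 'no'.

Answer: yes

Derivation:
z_0 = 0 + 0i, c = -0.9860 + -0.2180i
Iter 1: z = -0.9860 + -0.2180i, |z|^2 = 1.0197
Iter 2: z = -0.0613 + 0.2119i, |z|^2 = 0.0487
Iter 3: z = -1.0271 + -0.2440i, |z|^2 = 1.1145
Iter 4: z = 0.0095 + 0.2832i, |z|^2 = 0.0803
Iter 5: z = -1.0661 + -0.2126i, |z|^2 = 1.1818
Iter 6: z = 0.1054 + 0.2354i, |z|^2 = 0.0665
Iter 7: z = -1.0303 + -0.1684i, |z|^2 = 1.0898
Iter 8: z = 0.0471 + 0.1290i, |z|^2 = 0.0189
Iter 9: z = -1.0004 + -0.2058i, |z|^2 = 1.0432
Iter 10: z = -0.0276 + 0.1938i, |z|^2 = 0.0383
Iter 11: z = -1.0228 + -0.2287i, |z|^2 = 1.0985
Iter 12: z = 0.0079 + 0.2498i, |z|^2 = 0.0625
Did not escape in 13 iterations → in set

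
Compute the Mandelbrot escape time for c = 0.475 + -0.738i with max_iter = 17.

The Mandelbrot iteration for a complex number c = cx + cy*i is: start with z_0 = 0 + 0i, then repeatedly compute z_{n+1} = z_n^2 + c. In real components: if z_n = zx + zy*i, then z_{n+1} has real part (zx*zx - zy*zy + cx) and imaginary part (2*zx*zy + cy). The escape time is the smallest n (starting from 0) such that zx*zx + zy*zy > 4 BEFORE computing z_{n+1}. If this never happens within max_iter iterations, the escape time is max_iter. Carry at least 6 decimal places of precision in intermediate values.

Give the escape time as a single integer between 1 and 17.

Answer: 4

Derivation:
z_0 = 0 + 0i, c = 0.4750 + -0.7380i
Iter 1: z = 0.4750 + -0.7380i, |z|^2 = 0.7703
Iter 2: z = 0.1560 + -1.4391i, |z|^2 = 2.0953
Iter 3: z = -1.5717 + -1.1869i, |z|^2 = 3.8790
Iter 4: z = 1.5363 + 2.9930i, |z|^2 = 11.3183
Escaped at iteration 4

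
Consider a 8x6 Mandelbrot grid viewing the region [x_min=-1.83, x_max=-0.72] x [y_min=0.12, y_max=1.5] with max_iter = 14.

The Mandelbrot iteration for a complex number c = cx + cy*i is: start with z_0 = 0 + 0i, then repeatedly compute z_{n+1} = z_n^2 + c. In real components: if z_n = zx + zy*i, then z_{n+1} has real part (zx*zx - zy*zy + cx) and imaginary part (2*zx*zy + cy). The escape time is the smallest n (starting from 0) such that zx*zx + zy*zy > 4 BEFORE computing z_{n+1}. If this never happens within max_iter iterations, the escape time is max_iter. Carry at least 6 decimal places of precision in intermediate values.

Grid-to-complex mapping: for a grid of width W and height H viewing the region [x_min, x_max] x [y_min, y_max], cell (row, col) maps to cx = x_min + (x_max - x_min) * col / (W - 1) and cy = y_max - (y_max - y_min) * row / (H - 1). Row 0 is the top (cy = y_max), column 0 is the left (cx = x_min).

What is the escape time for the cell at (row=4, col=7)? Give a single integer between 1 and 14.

z_0 = 0 + 0i, c = -0.7200 + 0.3960i
Iter 1: z = -0.7200 + 0.3960i, |z|^2 = 0.6752
Iter 2: z = -0.3584 + -0.1742i, |z|^2 = 0.1588
Iter 3: z = -0.6219 + 0.5209i, |z|^2 = 0.6581
Iter 4: z = -0.6046 + -0.2519i, |z|^2 = 0.4290
Iter 5: z = -0.4179 + 0.7006i, |z|^2 = 0.6655
Iter 6: z = -1.0361 + -0.1896i, |z|^2 = 1.1095
Iter 7: z = 0.3177 + 0.7889i, |z|^2 = 0.7232
Iter 8: z = -1.2414 + 0.8972i, |z|^2 = 2.3461
Iter 9: z = 0.0162 + -1.8316i, |z|^2 = 3.3550
Iter 10: z = -4.0745 + 0.3366i, |z|^2 = 16.7148
Escaped at iteration 10

Answer: 10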